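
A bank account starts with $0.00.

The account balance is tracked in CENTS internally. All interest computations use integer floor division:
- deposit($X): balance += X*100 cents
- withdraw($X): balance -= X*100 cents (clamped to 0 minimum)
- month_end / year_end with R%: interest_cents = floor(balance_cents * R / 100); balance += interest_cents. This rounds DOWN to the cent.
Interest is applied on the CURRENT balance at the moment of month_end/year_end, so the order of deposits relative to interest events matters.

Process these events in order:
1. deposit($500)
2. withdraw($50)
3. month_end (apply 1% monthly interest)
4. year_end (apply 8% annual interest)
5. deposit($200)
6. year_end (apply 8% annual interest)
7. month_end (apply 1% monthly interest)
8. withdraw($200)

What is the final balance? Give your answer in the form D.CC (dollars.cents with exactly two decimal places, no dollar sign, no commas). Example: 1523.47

After 1 (deposit($500)): balance=$500.00 total_interest=$0.00
After 2 (withdraw($50)): balance=$450.00 total_interest=$0.00
After 3 (month_end (apply 1% monthly interest)): balance=$454.50 total_interest=$4.50
After 4 (year_end (apply 8% annual interest)): balance=$490.86 total_interest=$40.86
After 5 (deposit($200)): balance=$690.86 total_interest=$40.86
After 6 (year_end (apply 8% annual interest)): balance=$746.12 total_interest=$96.12
After 7 (month_end (apply 1% monthly interest)): balance=$753.58 total_interest=$103.58
After 8 (withdraw($200)): balance=$553.58 total_interest=$103.58

Answer: 553.58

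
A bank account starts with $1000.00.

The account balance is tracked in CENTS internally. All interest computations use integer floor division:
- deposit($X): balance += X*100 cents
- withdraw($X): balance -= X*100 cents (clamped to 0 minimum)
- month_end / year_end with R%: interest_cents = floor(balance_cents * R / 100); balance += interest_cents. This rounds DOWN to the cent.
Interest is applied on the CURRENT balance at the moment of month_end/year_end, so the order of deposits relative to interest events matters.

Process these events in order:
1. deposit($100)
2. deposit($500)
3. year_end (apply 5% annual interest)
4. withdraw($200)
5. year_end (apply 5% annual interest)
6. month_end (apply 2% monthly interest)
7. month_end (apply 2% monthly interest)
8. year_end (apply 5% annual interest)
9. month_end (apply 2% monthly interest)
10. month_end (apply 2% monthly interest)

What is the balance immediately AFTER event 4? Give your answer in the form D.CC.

Answer: 1480.00

Derivation:
After 1 (deposit($100)): balance=$1100.00 total_interest=$0.00
After 2 (deposit($500)): balance=$1600.00 total_interest=$0.00
After 3 (year_end (apply 5% annual interest)): balance=$1680.00 total_interest=$80.00
After 4 (withdraw($200)): balance=$1480.00 total_interest=$80.00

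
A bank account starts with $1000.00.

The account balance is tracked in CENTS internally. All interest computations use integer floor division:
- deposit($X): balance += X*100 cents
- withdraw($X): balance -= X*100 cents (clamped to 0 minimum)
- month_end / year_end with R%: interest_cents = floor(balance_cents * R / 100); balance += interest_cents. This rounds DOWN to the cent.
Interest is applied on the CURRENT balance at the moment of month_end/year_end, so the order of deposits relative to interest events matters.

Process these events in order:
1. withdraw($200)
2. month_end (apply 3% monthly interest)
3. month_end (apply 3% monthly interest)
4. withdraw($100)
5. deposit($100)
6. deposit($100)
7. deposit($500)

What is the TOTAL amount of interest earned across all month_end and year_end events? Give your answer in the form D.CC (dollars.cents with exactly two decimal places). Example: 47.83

After 1 (withdraw($200)): balance=$800.00 total_interest=$0.00
After 2 (month_end (apply 3% monthly interest)): balance=$824.00 total_interest=$24.00
After 3 (month_end (apply 3% monthly interest)): balance=$848.72 total_interest=$48.72
After 4 (withdraw($100)): balance=$748.72 total_interest=$48.72
After 5 (deposit($100)): balance=$848.72 total_interest=$48.72
After 6 (deposit($100)): balance=$948.72 total_interest=$48.72
After 7 (deposit($500)): balance=$1448.72 total_interest=$48.72

Answer: 48.72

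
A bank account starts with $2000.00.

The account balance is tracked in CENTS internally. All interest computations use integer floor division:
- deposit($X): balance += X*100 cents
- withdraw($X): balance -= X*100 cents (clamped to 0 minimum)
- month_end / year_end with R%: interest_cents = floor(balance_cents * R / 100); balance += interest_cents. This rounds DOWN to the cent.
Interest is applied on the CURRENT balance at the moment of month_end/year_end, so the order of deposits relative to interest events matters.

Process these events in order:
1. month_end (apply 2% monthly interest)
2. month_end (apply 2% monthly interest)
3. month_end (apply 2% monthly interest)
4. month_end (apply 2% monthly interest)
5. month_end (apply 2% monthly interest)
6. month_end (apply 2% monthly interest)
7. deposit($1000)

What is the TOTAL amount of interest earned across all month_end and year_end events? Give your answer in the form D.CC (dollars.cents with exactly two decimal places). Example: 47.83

Answer: 252.30

Derivation:
After 1 (month_end (apply 2% monthly interest)): balance=$2040.00 total_interest=$40.00
After 2 (month_end (apply 2% monthly interest)): balance=$2080.80 total_interest=$80.80
After 3 (month_end (apply 2% monthly interest)): balance=$2122.41 total_interest=$122.41
After 4 (month_end (apply 2% monthly interest)): balance=$2164.85 total_interest=$164.85
After 5 (month_end (apply 2% monthly interest)): balance=$2208.14 total_interest=$208.14
After 6 (month_end (apply 2% monthly interest)): balance=$2252.30 total_interest=$252.30
After 7 (deposit($1000)): balance=$3252.30 total_interest=$252.30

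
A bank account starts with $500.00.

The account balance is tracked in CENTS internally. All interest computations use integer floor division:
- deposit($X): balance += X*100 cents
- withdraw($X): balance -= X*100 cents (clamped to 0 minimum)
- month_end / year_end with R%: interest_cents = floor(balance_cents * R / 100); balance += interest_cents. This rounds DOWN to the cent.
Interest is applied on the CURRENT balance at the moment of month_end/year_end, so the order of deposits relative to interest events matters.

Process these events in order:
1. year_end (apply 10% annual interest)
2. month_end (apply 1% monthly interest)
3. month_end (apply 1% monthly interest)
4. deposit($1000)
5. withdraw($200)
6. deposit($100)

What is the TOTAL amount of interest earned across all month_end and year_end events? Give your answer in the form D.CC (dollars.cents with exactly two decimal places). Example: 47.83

Answer: 61.05

Derivation:
After 1 (year_end (apply 10% annual interest)): balance=$550.00 total_interest=$50.00
After 2 (month_end (apply 1% monthly interest)): balance=$555.50 total_interest=$55.50
After 3 (month_end (apply 1% monthly interest)): balance=$561.05 total_interest=$61.05
After 4 (deposit($1000)): balance=$1561.05 total_interest=$61.05
After 5 (withdraw($200)): balance=$1361.05 total_interest=$61.05
After 6 (deposit($100)): balance=$1461.05 total_interest=$61.05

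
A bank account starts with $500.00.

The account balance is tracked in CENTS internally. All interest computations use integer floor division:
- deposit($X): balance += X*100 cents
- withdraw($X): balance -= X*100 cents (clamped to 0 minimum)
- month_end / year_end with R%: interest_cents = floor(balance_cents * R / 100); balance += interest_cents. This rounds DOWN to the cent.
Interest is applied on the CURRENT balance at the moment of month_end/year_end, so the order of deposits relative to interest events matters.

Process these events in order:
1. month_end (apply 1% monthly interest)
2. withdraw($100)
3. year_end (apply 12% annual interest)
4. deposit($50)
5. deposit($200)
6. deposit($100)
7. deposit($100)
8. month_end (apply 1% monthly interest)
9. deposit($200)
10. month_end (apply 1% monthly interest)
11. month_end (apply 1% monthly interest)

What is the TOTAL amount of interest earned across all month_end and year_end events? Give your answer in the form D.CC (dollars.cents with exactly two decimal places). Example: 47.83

Answer: 84.98

Derivation:
After 1 (month_end (apply 1% monthly interest)): balance=$505.00 total_interest=$5.00
After 2 (withdraw($100)): balance=$405.00 total_interest=$5.00
After 3 (year_end (apply 12% annual interest)): balance=$453.60 total_interest=$53.60
After 4 (deposit($50)): balance=$503.60 total_interest=$53.60
After 5 (deposit($200)): balance=$703.60 total_interest=$53.60
After 6 (deposit($100)): balance=$803.60 total_interest=$53.60
After 7 (deposit($100)): balance=$903.60 total_interest=$53.60
After 8 (month_end (apply 1% monthly interest)): balance=$912.63 total_interest=$62.63
After 9 (deposit($200)): balance=$1112.63 total_interest=$62.63
After 10 (month_end (apply 1% monthly interest)): balance=$1123.75 total_interest=$73.75
After 11 (month_end (apply 1% monthly interest)): balance=$1134.98 total_interest=$84.98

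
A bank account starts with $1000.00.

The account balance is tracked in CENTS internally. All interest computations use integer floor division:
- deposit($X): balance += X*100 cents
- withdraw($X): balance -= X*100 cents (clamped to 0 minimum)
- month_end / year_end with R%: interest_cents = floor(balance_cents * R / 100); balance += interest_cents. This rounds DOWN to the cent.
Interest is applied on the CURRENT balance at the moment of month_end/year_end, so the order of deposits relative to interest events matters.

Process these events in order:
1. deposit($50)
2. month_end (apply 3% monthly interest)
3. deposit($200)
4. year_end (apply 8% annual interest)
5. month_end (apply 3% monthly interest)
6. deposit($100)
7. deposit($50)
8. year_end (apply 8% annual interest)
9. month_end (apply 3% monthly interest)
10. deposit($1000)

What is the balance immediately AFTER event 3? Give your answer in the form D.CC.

After 1 (deposit($50)): balance=$1050.00 total_interest=$0.00
After 2 (month_end (apply 3% monthly interest)): balance=$1081.50 total_interest=$31.50
After 3 (deposit($200)): balance=$1281.50 total_interest=$31.50

Answer: 1281.50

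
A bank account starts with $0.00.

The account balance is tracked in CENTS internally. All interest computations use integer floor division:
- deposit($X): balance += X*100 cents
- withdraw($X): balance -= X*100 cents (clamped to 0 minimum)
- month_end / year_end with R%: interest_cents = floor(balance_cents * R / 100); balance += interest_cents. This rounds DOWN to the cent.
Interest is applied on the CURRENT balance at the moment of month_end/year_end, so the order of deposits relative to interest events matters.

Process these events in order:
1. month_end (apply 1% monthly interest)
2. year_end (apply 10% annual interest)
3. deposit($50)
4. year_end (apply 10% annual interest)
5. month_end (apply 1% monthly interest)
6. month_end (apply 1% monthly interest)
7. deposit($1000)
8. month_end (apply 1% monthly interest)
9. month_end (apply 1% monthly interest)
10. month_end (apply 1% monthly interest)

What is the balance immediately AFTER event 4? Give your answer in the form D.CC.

After 1 (month_end (apply 1% monthly interest)): balance=$0.00 total_interest=$0.00
After 2 (year_end (apply 10% annual interest)): balance=$0.00 total_interest=$0.00
After 3 (deposit($50)): balance=$50.00 total_interest=$0.00
After 4 (year_end (apply 10% annual interest)): balance=$55.00 total_interest=$5.00

Answer: 55.00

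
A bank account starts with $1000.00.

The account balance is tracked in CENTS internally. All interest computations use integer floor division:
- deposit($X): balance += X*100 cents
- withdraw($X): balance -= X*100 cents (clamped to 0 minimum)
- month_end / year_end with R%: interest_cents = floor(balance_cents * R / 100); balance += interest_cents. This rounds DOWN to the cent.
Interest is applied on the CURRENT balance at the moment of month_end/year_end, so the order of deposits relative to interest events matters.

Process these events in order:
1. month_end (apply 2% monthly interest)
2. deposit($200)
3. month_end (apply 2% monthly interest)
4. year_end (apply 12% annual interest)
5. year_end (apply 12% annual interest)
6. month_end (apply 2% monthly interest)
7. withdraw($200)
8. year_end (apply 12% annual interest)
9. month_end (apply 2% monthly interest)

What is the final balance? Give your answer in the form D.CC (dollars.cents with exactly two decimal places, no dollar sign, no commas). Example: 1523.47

Answer: 1590.41

Derivation:
After 1 (month_end (apply 2% monthly interest)): balance=$1020.00 total_interest=$20.00
After 2 (deposit($200)): balance=$1220.00 total_interest=$20.00
After 3 (month_end (apply 2% monthly interest)): balance=$1244.40 total_interest=$44.40
After 4 (year_end (apply 12% annual interest)): balance=$1393.72 total_interest=$193.72
After 5 (year_end (apply 12% annual interest)): balance=$1560.96 total_interest=$360.96
After 6 (month_end (apply 2% monthly interest)): balance=$1592.17 total_interest=$392.17
After 7 (withdraw($200)): balance=$1392.17 total_interest=$392.17
After 8 (year_end (apply 12% annual interest)): balance=$1559.23 total_interest=$559.23
After 9 (month_end (apply 2% monthly interest)): balance=$1590.41 total_interest=$590.41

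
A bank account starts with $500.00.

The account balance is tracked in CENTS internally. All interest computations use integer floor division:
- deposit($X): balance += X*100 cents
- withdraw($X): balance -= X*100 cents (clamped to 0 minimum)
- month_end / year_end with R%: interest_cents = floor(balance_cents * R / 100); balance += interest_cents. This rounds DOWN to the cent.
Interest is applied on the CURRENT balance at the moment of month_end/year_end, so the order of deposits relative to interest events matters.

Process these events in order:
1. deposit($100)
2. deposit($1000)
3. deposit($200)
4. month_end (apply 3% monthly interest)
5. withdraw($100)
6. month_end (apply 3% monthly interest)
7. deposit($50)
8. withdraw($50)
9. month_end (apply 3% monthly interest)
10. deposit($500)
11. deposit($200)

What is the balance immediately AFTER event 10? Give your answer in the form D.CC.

After 1 (deposit($100)): balance=$600.00 total_interest=$0.00
After 2 (deposit($1000)): balance=$1600.00 total_interest=$0.00
After 3 (deposit($200)): balance=$1800.00 total_interest=$0.00
After 4 (month_end (apply 3% monthly interest)): balance=$1854.00 total_interest=$54.00
After 5 (withdraw($100)): balance=$1754.00 total_interest=$54.00
After 6 (month_end (apply 3% monthly interest)): balance=$1806.62 total_interest=$106.62
After 7 (deposit($50)): balance=$1856.62 total_interest=$106.62
After 8 (withdraw($50)): balance=$1806.62 total_interest=$106.62
After 9 (month_end (apply 3% monthly interest)): balance=$1860.81 total_interest=$160.81
After 10 (deposit($500)): balance=$2360.81 total_interest=$160.81

Answer: 2360.81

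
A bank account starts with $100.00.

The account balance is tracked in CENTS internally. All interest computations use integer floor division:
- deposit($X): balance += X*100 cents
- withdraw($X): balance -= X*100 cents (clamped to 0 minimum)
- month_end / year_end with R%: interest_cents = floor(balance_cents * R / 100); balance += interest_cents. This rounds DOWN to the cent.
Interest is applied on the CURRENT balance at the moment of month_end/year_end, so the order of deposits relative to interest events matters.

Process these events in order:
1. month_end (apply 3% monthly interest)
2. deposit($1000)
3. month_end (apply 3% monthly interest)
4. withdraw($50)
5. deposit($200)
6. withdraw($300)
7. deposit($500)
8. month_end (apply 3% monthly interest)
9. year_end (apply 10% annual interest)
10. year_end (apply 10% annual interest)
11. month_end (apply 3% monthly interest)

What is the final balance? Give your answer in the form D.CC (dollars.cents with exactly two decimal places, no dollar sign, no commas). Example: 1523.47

After 1 (month_end (apply 3% monthly interest)): balance=$103.00 total_interest=$3.00
After 2 (deposit($1000)): balance=$1103.00 total_interest=$3.00
After 3 (month_end (apply 3% monthly interest)): balance=$1136.09 total_interest=$36.09
After 4 (withdraw($50)): balance=$1086.09 total_interest=$36.09
After 5 (deposit($200)): balance=$1286.09 total_interest=$36.09
After 6 (withdraw($300)): balance=$986.09 total_interest=$36.09
After 7 (deposit($500)): balance=$1486.09 total_interest=$36.09
After 8 (month_end (apply 3% monthly interest)): balance=$1530.67 total_interest=$80.67
After 9 (year_end (apply 10% annual interest)): balance=$1683.73 total_interest=$233.73
After 10 (year_end (apply 10% annual interest)): balance=$1852.10 total_interest=$402.10
After 11 (month_end (apply 3% monthly interest)): balance=$1907.66 total_interest=$457.66

Answer: 1907.66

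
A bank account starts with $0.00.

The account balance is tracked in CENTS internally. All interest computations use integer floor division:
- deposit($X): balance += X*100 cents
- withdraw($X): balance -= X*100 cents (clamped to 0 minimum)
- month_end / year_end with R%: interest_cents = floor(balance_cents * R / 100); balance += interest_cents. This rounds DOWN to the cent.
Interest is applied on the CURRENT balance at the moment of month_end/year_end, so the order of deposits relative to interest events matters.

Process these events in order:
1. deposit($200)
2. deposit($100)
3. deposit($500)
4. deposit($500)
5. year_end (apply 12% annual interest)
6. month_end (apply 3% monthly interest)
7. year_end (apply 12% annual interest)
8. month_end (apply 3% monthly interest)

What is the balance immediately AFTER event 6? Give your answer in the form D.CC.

After 1 (deposit($200)): balance=$200.00 total_interest=$0.00
After 2 (deposit($100)): balance=$300.00 total_interest=$0.00
After 3 (deposit($500)): balance=$800.00 total_interest=$0.00
After 4 (deposit($500)): balance=$1300.00 total_interest=$0.00
After 5 (year_end (apply 12% annual interest)): balance=$1456.00 total_interest=$156.00
After 6 (month_end (apply 3% monthly interest)): balance=$1499.68 total_interest=$199.68

Answer: 1499.68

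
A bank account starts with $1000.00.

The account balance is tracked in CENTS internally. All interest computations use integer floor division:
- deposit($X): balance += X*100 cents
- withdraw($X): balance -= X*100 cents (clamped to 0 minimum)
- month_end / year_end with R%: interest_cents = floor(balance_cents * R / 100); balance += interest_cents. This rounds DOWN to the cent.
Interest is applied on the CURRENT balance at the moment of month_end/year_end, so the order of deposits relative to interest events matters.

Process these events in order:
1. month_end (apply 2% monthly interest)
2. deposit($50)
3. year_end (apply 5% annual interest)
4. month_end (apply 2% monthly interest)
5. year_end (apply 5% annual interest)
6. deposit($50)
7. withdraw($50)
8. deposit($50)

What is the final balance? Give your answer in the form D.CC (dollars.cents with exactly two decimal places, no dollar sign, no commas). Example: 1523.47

After 1 (month_end (apply 2% monthly interest)): balance=$1020.00 total_interest=$20.00
After 2 (deposit($50)): balance=$1070.00 total_interest=$20.00
After 3 (year_end (apply 5% annual interest)): balance=$1123.50 total_interest=$73.50
After 4 (month_end (apply 2% monthly interest)): balance=$1145.97 total_interest=$95.97
After 5 (year_end (apply 5% annual interest)): balance=$1203.26 total_interest=$153.26
After 6 (deposit($50)): balance=$1253.26 total_interest=$153.26
After 7 (withdraw($50)): balance=$1203.26 total_interest=$153.26
After 8 (deposit($50)): balance=$1253.26 total_interest=$153.26

Answer: 1253.26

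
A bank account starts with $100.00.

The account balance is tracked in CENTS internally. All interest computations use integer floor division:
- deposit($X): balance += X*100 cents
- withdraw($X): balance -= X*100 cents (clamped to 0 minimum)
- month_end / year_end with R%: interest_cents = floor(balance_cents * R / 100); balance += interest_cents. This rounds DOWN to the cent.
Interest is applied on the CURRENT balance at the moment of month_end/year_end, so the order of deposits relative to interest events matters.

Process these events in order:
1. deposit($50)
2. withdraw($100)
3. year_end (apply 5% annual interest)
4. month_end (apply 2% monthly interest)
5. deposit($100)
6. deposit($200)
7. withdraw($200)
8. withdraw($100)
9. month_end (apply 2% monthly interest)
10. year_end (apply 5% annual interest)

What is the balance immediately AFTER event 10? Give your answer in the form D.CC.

After 1 (deposit($50)): balance=$150.00 total_interest=$0.00
After 2 (withdraw($100)): balance=$50.00 total_interest=$0.00
After 3 (year_end (apply 5% annual interest)): balance=$52.50 total_interest=$2.50
After 4 (month_end (apply 2% monthly interest)): balance=$53.55 total_interest=$3.55
After 5 (deposit($100)): balance=$153.55 total_interest=$3.55
After 6 (deposit($200)): balance=$353.55 total_interest=$3.55
After 7 (withdraw($200)): balance=$153.55 total_interest=$3.55
After 8 (withdraw($100)): balance=$53.55 total_interest=$3.55
After 9 (month_end (apply 2% monthly interest)): balance=$54.62 total_interest=$4.62
After 10 (year_end (apply 5% annual interest)): balance=$57.35 total_interest=$7.35

Answer: 57.35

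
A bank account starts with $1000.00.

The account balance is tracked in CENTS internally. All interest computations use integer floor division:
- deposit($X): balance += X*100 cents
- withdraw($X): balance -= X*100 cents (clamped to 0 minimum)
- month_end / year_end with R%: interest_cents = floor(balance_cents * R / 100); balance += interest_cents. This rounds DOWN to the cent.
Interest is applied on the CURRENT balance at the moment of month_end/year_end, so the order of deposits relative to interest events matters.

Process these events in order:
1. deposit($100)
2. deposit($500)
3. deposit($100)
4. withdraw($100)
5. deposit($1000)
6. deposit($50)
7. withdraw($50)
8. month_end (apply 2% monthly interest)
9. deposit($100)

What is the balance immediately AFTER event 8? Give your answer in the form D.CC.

After 1 (deposit($100)): balance=$1100.00 total_interest=$0.00
After 2 (deposit($500)): balance=$1600.00 total_interest=$0.00
After 3 (deposit($100)): balance=$1700.00 total_interest=$0.00
After 4 (withdraw($100)): balance=$1600.00 total_interest=$0.00
After 5 (deposit($1000)): balance=$2600.00 total_interest=$0.00
After 6 (deposit($50)): balance=$2650.00 total_interest=$0.00
After 7 (withdraw($50)): balance=$2600.00 total_interest=$0.00
After 8 (month_end (apply 2% monthly interest)): balance=$2652.00 total_interest=$52.00

Answer: 2652.00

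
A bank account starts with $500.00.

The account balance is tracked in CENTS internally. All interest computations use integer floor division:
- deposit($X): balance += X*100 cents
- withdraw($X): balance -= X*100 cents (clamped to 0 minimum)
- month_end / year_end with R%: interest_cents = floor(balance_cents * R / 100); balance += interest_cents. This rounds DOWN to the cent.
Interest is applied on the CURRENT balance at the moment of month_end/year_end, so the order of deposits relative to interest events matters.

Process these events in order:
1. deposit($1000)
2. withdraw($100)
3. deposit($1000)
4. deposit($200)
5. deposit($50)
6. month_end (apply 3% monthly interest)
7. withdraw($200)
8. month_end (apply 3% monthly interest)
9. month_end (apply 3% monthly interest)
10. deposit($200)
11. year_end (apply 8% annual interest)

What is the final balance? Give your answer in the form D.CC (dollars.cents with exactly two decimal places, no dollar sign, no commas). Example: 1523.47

After 1 (deposit($1000)): balance=$1500.00 total_interest=$0.00
After 2 (withdraw($100)): balance=$1400.00 total_interest=$0.00
After 3 (deposit($1000)): balance=$2400.00 total_interest=$0.00
After 4 (deposit($200)): balance=$2600.00 total_interest=$0.00
After 5 (deposit($50)): balance=$2650.00 total_interest=$0.00
After 6 (month_end (apply 3% monthly interest)): balance=$2729.50 total_interest=$79.50
After 7 (withdraw($200)): balance=$2529.50 total_interest=$79.50
After 8 (month_end (apply 3% monthly interest)): balance=$2605.38 total_interest=$155.38
After 9 (month_end (apply 3% monthly interest)): balance=$2683.54 total_interest=$233.54
After 10 (deposit($200)): balance=$2883.54 total_interest=$233.54
After 11 (year_end (apply 8% annual interest)): balance=$3114.22 total_interest=$464.22

Answer: 3114.22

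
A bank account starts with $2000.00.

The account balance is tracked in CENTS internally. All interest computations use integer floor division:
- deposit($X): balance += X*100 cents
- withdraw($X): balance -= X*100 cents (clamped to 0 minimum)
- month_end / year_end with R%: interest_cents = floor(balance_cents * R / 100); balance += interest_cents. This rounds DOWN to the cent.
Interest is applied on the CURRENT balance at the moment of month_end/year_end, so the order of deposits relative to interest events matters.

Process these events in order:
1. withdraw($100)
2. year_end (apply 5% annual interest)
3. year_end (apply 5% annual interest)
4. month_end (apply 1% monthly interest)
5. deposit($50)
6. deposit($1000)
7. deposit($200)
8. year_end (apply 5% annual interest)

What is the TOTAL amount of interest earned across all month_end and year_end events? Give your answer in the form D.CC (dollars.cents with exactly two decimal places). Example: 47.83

After 1 (withdraw($100)): balance=$1900.00 total_interest=$0.00
After 2 (year_end (apply 5% annual interest)): balance=$1995.00 total_interest=$95.00
After 3 (year_end (apply 5% annual interest)): balance=$2094.75 total_interest=$194.75
After 4 (month_end (apply 1% monthly interest)): balance=$2115.69 total_interest=$215.69
After 5 (deposit($50)): balance=$2165.69 total_interest=$215.69
After 6 (deposit($1000)): balance=$3165.69 total_interest=$215.69
After 7 (deposit($200)): balance=$3365.69 total_interest=$215.69
After 8 (year_end (apply 5% annual interest)): balance=$3533.97 total_interest=$383.97

Answer: 383.97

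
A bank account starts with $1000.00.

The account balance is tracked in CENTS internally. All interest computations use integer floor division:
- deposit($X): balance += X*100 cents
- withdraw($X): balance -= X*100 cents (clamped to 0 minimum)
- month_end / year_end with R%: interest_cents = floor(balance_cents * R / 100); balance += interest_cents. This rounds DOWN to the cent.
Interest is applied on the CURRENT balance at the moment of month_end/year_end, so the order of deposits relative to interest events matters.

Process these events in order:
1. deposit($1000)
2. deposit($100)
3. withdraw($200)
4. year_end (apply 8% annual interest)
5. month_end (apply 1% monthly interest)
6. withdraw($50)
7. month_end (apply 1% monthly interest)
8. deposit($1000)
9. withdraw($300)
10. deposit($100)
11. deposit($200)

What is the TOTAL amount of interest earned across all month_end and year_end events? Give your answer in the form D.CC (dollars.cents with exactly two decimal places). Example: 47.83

After 1 (deposit($1000)): balance=$2000.00 total_interest=$0.00
After 2 (deposit($100)): balance=$2100.00 total_interest=$0.00
After 3 (withdraw($200)): balance=$1900.00 total_interest=$0.00
After 4 (year_end (apply 8% annual interest)): balance=$2052.00 total_interest=$152.00
After 5 (month_end (apply 1% monthly interest)): balance=$2072.52 total_interest=$172.52
After 6 (withdraw($50)): balance=$2022.52 total_interest=$172.52
After 7 (month_end (apply 1% monthly interest)): balance=$2042.74 total_interest=$192.74
After 8 (deposit($1000)): balance=$3042.74 total_interest=$192.74
After 9 (withdraw($300)): balance=$2742.74 total_interest=$192.74
After 10 (deposit($100)): balance=$2842.74 total_interest=$192.74
After 11 (deposit($200)): balance=$3042.74 total_interest=$192.74

Answer: 192.74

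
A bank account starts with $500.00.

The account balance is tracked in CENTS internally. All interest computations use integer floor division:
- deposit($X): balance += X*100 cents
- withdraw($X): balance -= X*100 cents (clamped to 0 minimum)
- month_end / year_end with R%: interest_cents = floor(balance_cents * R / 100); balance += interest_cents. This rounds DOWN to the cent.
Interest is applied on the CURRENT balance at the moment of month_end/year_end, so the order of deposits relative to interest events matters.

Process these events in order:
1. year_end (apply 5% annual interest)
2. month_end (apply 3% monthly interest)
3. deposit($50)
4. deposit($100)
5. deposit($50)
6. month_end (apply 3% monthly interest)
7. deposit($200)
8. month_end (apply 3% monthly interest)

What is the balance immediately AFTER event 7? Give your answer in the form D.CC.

Answer: 962.97

Derivation:
After 1 (year_end (apply 5% annual interest)): balance=$525.00 total_interest=$25.00
After 2 (month_end (apply 3% monthly interest)): balance=$540.75 total_interest=$40.75
After 3 (deposit($50)): balance=$590.75 total_interest=$40.75
After 4 (deposit($100)): balance=$690.75 total_interest=$40.75
After 5 (deposit($50)): balance=$740.75 total_interest=$40.75
After 6 (month_end (apply 3% monthly interest)): balance=$762.97 total_interest=$62.97
After 7 (deposit($200)): balance=$962.97 total_interest=$62.97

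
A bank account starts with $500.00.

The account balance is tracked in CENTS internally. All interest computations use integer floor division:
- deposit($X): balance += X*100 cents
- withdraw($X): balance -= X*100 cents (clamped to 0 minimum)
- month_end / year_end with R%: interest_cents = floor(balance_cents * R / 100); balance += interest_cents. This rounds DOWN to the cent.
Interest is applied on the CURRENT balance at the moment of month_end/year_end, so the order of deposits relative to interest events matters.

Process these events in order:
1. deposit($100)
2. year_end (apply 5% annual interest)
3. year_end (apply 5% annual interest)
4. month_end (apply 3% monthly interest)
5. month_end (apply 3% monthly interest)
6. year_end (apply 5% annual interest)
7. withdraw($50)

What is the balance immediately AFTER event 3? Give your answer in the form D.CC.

Answer: 661.50

Derivation:
After 1 (deposit($100)): balance=$600.00 total_interest=$0.00
After 2 (year_end (apply 5% annual interest)): balance=$630.00 total_interest=$30.00
After 3 (year_end (apply 5% annual interest)): balance=$661.50 total_interest=$61.50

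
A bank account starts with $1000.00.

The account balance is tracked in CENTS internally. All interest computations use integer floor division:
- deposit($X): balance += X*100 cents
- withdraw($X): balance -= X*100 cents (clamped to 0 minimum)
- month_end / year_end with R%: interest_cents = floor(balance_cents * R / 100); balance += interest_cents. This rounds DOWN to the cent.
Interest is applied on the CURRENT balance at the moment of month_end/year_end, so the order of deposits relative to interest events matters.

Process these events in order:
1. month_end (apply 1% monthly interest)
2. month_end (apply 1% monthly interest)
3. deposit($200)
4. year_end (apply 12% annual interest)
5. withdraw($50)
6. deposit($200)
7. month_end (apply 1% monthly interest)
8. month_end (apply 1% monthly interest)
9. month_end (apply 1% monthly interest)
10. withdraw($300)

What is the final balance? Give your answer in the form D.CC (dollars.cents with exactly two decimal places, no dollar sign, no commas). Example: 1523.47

Answer: 1262.44

Derivation:
After 1 (month_end (apply 1% monthly interest)): balance=$1010.00 total_interest=$10.00
After 2 (month_end (apply 1% monthly interest)): balance=$1020.10 total_interest=$20.10
After 3 (deposit($200)): balance=$1220.10 total_interest=$20.10
After 4 (year_end (apply 12% annual interest)): balance=$1366.51 total_interest=$166.51
After 5 (withdraw($50)): balance=$1316.51 total_interest=$166.51
After 6 (deposit($200)): balance=$1516.51 total_interest=$166.51
After 7 (month_end (apply 1% monthly interest)): balance=$1531.67 total_interest=$181.67
After 8 (month_end (apply 1% monthly interest)): balance=$1546.98 total_interest=$196.98
After 9 (month_end (apply 1% monthly interest)): balance=$1562.44 total_interest=$212.44
After 10 (withdraw($300)): balance=$1262.44 total_interest=$212.44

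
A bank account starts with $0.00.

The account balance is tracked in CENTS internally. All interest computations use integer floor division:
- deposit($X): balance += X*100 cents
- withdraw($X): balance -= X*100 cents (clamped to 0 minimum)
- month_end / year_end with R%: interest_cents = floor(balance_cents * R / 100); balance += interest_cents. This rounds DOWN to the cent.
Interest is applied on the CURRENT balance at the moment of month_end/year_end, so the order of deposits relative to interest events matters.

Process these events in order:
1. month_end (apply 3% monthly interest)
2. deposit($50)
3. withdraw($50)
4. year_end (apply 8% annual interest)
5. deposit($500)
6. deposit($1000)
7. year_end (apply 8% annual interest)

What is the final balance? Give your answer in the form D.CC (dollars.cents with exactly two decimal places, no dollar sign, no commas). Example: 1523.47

Answer: 1620.00

Derivation:
After 1 (month_end (apply 3% monthly interest)): balance=$0.00 total_interest=$0.00
After 2 (deposit($50)): balance=$50.00 total_interest=$0.00
After 3 (withdraw($50)): balance=$0.00 total_interest=$0.00
After 4 (year_end (apply 8% annual interest)): balance=$0.00 total_interest=$0.00
After 5 (deposit($500)): balance=$500.00 total_interest=$0.00
After 6 (deposit($1000)): balance=$1500.00 total_interest=$0.00
After 7 (year_end (apply 8% annual interest)): balance=$1620.00 total_interest=$120.00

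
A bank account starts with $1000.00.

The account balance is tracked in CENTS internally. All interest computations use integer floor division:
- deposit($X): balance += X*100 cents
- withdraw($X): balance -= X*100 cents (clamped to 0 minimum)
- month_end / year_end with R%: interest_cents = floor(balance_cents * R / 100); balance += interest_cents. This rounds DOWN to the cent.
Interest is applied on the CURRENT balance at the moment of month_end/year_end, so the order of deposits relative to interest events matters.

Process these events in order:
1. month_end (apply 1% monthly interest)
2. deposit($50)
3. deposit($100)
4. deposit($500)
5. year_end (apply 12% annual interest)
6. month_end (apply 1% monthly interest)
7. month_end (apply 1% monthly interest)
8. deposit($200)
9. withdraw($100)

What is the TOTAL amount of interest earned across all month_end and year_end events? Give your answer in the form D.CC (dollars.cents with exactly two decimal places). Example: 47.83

Answer: 246.56

Derivation:
After 1 (month_end (apply 1% monthly interest)): balance=$1010.00 total_interest=$10.00
After 2 (deposit($50)): balance=$1060.00 total_interest=$10.00
After 3 (deposit($100)): balance=$1160.00 total_interest=$10.00
After 4 (deposit($500)): balance=$1660.00 total_interest=$10.00
After 5 (year_end (apply 12% annual interest)): balance=$1859.20 total_interest=$209.20
After 6 (month_end (apply 1% monthly interest)): balance=$1877.79 total_interest=$227.79
After 7 (month_end (apply 1% monthly interest)): balance=$1896.56 total_interest=$246.56
After 8 (deposit($200)): balance=$2096.56 total_interest=$246.56
After 9 (withdraw($100)): balance=$1996.56 total_interest=$246.56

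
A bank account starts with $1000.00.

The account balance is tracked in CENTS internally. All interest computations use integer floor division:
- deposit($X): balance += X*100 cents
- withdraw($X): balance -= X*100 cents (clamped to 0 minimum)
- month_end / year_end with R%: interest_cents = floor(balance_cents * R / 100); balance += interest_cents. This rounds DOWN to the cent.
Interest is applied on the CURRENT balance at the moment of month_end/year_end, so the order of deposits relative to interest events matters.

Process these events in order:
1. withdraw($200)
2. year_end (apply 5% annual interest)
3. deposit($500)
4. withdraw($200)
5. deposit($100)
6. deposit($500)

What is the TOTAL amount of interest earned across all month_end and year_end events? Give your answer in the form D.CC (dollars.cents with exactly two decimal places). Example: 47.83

Answer: 40.00

Derivation:
After 1 (withdraw($200)): balance=$800.00 total_interest=$0.00
After 2 (year_end (apply 5% annual interest)): balance=$840.00 total_interest=$40.00
After 3 (deposit($500)): balance=$1340.00 total_interest=$40.00
After 4 (withdraw($200)): balance=$1140.00 total_interest=$40.00
After 5 (deposit($100)): balance=$1240.00 total_interest=$40.00
After 6 (deposit($500)): balance=$1740.00 total_interest=$40.00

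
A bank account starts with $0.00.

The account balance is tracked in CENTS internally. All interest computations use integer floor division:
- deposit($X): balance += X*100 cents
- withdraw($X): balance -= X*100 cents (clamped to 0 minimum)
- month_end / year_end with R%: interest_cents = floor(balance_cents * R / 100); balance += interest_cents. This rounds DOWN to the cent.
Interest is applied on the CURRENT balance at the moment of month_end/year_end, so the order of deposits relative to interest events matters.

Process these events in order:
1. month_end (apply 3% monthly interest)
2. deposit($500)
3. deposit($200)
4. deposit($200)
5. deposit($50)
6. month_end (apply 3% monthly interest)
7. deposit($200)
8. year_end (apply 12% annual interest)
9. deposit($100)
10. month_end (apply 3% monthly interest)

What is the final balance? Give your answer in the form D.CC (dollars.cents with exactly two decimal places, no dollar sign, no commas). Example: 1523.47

After 1 (month_end (apply 3% monthly interest)): balance=$0.00 total_interest=$0.00
After 2 (deposit($500)): balance=$500.00 total_interest=$0.00
After 3 (deposit($200)): balance=$700.00 total_interest=$0.00
After 4 (deposit($200)): balance=$900.00 total_interest=$0.00
After 5 (deposit($50)): balance=$950.00 total_interest=$0.00
After 6 (month_end (apply 3% monthly interest)): balance=$978.50 total_interest=$28.50
After 7 (deposit($200)): balance=$1178.50 total_interest=$28.50
After 8 (year_end (apply 12% annual interest)): balance=$1319.92 total_interest=$169.92
After 9 (deposit($100)): balance=$1419.92 total_interest=$169.92
After 10 (month_end (apply 3% monthly interest)): balance=$1462.51 total_interest=$212.51

Answer: 1462.51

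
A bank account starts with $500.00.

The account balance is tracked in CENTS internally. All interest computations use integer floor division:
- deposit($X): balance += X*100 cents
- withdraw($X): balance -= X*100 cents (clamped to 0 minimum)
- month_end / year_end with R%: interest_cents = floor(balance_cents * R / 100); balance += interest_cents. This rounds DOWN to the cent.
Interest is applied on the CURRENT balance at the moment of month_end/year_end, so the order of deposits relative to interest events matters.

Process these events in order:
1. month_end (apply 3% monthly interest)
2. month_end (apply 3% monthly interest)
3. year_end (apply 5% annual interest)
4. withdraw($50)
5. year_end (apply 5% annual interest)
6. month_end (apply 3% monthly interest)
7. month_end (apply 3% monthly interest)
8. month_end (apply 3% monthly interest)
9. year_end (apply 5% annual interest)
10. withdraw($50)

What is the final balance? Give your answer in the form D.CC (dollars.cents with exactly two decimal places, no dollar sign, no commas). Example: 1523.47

Answer: 560.73

Derivation:
After 1 (month_end (apply 3% monthly interest)): balance=$515.00 total_interest=$15.00
After 2 (month_end (apply 3% monthly interest)): balance=$530.45 total_interest=$30.45
After 3 (year_end (apply 5% annual interest)): balance=$556.97 total_interest=$56.97
After 4 (withdraw($50)): balance=$506.97 total_interest=$56.97
After 5 (year_end (apply 5% annual interest)): balance=$532.31 total_interest=$82.31
After 6 (month_end (apply 3% monthly interest)): balance=$548.27 total_interest=$98.27
After 7 (month_end (apply 3% monthly interest)): balance=$564.71 total_interest=$114.71
After 8 (month_end (apply 3% monthly interest)): balance=$581.65 total_interest=$131.65
After 9 (year_end (apply 5% annual interest)): balance=$610.73 total_interest=$160.73
After 10 (withdraw($50)): balance=$560.73 total_interest=$160.73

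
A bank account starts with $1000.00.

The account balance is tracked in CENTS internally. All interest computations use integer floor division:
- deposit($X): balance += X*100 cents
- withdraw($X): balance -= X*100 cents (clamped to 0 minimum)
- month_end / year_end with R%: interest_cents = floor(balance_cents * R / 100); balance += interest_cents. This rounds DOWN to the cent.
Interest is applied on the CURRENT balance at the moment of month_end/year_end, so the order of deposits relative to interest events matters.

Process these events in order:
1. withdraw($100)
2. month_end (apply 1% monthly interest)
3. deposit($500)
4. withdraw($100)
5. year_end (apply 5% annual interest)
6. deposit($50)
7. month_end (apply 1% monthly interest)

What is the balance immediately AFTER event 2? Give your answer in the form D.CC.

After 1 (withdraw($100)): balance=$900.00 total_interest=$0.00
After 2 (month_end (apply 1% monthly interest)): balance=$909.00 total_interest=$9.00

Answer: 909.00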